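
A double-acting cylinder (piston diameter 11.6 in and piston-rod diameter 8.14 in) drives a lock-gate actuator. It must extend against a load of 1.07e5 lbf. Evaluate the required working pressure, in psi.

Cap-side area A_cap = π/4 × (11.6 in)² = 105.7 in^2
P = F / A = 1.07e5 lbf / A

P ≈ 1010 psi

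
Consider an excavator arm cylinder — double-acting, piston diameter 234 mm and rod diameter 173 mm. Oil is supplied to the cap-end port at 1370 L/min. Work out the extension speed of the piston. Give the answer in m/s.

v ≈ 0.531 m/s

Cap-side area A_cap = π/4 × (234 mm)² = 43010 mm^2
v = Q / A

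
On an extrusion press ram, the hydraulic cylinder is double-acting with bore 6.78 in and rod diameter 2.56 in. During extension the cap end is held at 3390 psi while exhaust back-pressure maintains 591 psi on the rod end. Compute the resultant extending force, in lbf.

Cap-side area A_cap = π/4 × (6.78 in)² = 36.10 in^2
Rod-side annular area A_ann = π/4 × (6.78² − 2.56²) = 30.96 in^2
Net thrust = P_cap·A_cap − P_rod·A_ann = 1.224e5 lbf − 18300 lbf

F ≈ 1.04e5 lbf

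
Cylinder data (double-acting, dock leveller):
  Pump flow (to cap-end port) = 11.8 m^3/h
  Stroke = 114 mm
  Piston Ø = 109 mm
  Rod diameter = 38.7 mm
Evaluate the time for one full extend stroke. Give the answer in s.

Cap-side area A_cap = π/4 × (109 mm)² = 9331 mm^2
Swept volume V = A × L; t = V / Q = A·L / Q

t ≈ 0.325 s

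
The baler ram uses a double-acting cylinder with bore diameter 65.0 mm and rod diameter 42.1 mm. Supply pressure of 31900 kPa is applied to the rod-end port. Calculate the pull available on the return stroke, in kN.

F ≈ 61.4 kN

Rod-side annular area A_ann = π/4 × (65.0² − 42.1²) = 1926 mm^2
On retraction the pressure acts on the annular area (bore minus rod).
F = P × A_ann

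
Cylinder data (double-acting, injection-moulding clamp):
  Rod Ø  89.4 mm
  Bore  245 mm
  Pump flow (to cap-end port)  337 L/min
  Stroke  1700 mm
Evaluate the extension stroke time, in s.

t ≈ 14.3 s

Cap-side area A_cap = π/4 × (245 mm)² = 47140 mm^2
Swept volume V = A × L; t = V / Q = A·L / Q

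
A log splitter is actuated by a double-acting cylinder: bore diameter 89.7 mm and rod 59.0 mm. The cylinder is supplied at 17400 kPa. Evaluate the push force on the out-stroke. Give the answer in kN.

F ≈ 110 kN

Cap-side area A_cap = π/4 × (89.7 mm)² = 6319 mm^2
F = P × A_cap = 17400 kPa × A_cap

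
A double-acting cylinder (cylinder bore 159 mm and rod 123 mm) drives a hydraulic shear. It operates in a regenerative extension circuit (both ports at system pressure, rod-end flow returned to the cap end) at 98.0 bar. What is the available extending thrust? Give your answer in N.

With equal pressure on both faces, forces on the annular region cancel; the net push is pressure × rod cross-section.
Rod cross-section A_rod = π/4 × (123 mm)² = 11880 mm^2
F = P × A_rod

F ≈ 1.16e5 N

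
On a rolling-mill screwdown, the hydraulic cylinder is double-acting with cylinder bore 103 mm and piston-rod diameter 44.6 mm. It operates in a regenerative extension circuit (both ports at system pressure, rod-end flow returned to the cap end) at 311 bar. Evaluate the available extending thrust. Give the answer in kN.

With equal pressure on both faces, forces on the annular region cancel; the net push is pressure × rod cross-section.
Rod cross-section A_rod = π/4 × (44.6 mm)² = 1562 mm^2
F = P × A_rod

F ≈ 48.6 kN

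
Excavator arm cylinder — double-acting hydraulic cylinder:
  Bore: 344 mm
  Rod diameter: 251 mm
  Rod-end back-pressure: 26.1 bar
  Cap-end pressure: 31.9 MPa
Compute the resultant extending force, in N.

Cap-side area A_cap = π/4 × (344 mm)² = 92940 mm^2
Rod-side annular area A_ann = π/4 × (344² − 251²) = 43460 mm^2
Net thrust = P_cap·A_cap − P_rod·A_ann = 2.965e6 N − 1.134e5 N

F ≈ 2.85e6 N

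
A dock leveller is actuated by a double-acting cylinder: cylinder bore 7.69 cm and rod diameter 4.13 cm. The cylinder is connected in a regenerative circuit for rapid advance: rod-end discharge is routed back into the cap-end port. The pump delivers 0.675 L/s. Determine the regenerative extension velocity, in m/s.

v ≈ 0.504 m/s

In regeneration the rod-end outflow joins the pump flow into the cap end, so the net volume the pump must supply per unit advance equals the rod cross-section area.
Rod cross-section A_rod = π/4 × (4.13 cm)² = 13.40 cm^2
v = Q_pump / A_rod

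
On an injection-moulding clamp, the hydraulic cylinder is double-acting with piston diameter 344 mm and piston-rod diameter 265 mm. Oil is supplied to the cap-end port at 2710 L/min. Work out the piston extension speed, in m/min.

Cap-side area A_cap = π/4 × (344 mm)² = 92940 mm^2
v = Q / A

v ≈ 29.2 m/min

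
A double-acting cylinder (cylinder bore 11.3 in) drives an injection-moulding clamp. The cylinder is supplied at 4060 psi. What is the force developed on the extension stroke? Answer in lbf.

Cap-side area A_cap = π/4 × (11.3 in)² = 100.3 in^2
F = P × A_cap = 4060 psi × A_cap

F ≈ 4.07e5 lbf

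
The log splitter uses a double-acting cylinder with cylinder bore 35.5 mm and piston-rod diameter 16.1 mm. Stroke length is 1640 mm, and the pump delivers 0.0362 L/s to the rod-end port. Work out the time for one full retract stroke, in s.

Rod-side annular area A_ann = π/4 × (35.5² − 16.1²) = 786.2 mm^2
Swept volume V = A × L; t = V / Q = A·L / Q

t ≈ 35.6 s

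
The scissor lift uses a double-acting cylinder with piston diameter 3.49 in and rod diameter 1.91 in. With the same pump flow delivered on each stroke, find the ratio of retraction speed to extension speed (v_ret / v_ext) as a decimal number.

Cap-side area A_cap = π/4 × (3.49 in)² = 9.566 in^2
Rod-side annular area A_ann = π/4 × (3.49² − 1.91²) = 6.701 in^2
For equal Q, v ∝ 1/A, so v_ret/v_ext = A_cap/A_ann.

v_ret/v_ext ≈ 1.43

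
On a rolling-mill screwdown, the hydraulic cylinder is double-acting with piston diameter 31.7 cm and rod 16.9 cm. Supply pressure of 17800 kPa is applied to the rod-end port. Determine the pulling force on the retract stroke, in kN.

Rod-side annular area A_ann = π/4 × (31.7² − 16.9²) = 564.9 cm^2
On retraction the pressure acts on the annular area (bore minus rod).
F = P × A_ann

F ≈ 1010 kN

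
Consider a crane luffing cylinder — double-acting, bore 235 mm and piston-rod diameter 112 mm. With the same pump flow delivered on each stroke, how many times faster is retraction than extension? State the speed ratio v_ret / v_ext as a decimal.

v_ret/v_ext ≈ 1.29

Cap-side area A_cap = π/4 × (235 mm)² = 43370 mm^2
Rod-side annular area A_ann = π/4 × (235² − 112²) = 33520 mm^2
For equal Q, v ∝ 1/A, so v_ret/v_ext = A_cap/A_ann.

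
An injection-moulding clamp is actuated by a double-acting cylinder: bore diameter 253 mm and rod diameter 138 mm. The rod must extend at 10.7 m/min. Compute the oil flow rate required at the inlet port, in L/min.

Cap-side area A_cap = π/4 × (253 mm)² = 50270 mm^2
Q = A × v

Q ≈ 538 L/min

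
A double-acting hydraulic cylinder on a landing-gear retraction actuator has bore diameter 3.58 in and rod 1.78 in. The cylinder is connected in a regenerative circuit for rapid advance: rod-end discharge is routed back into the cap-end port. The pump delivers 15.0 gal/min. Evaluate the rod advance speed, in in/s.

v ≈ 23.2 in/s

In regeneration the rod-end outflow joins the pump flow into the cap end, so the net volume the pump must supply per unit advance equals the rod cross-section area.
Rod cross-section A_rod = π/4 × (1.78 in)² = 2.488 in^2
v = Q_pump / A_rod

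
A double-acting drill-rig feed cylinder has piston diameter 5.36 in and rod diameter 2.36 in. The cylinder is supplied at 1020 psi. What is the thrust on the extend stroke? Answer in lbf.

Cap-side area A_cap = π/4 × (5.36 in)² = 22.56 in^2
F = P × A_cap = 1020 psi × A_cap

F ≈ 23000 lbf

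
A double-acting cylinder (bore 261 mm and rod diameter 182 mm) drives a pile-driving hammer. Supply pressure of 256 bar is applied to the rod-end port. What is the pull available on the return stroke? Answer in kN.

Rod-side annular area A_ann = π/4 × (261² − 182²) = 27490 mm^2
On retraction the pressure acts on the annular area (bore minus rod).
F = P × A_ann

F ≈ 704 kN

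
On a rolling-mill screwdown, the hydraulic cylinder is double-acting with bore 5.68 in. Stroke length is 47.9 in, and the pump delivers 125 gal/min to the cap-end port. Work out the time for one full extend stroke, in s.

Cap-side area A_cap = π/4 × (5.68 in)² = 25.34 in^2
Swept volume V = A × L; t = V / Q = A·L / Q

t ≈ 2.52 s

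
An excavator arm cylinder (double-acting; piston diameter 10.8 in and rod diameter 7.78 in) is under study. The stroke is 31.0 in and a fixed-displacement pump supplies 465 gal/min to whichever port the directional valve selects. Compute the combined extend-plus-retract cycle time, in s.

Cap-side area A_cap = π/4 × (10.8 in)² = 91.61 in^2
Rod-side annular area A_ann = π/4 × (10.8² − 7.78²) = 44.07 in^2
t_ext = A_cap·L/Q = 1.586 s
t_ret = A_ann·L/Q = 0.7631 s
t_cycle = t_ext + t_ret

t ≈ 2.35 s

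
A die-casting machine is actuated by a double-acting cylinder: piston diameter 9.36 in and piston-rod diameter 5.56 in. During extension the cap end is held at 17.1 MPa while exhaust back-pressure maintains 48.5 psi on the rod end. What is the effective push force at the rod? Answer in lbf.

Cap-side area A_cap = π/4 × (9.36 in)² = 68.81 in^2
Rod-side annular area A_ann = π/4 × (9.36² − 5.56²) = 44.53 in^2
Net thrust = P_cap·A_cap − P_rod·A_ann = 1.707e5 lbf − 2160 lbf

F ≈ 1.68e5 lbf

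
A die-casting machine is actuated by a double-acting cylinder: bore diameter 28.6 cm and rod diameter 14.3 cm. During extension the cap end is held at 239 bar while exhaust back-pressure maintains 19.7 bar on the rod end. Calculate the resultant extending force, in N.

F ≈ 1.44e6 N

Cap-side area A_cap = π/4 × (28.6 cm)² = 642.4 cm^2
Rod-side annular area A_ann = π/4 × (28.6² − 14.3²) = 481.8 cm^2
Net thrust = P_cap·A_cap − P_rod·A_ann = 1.535e6 N − 94920 N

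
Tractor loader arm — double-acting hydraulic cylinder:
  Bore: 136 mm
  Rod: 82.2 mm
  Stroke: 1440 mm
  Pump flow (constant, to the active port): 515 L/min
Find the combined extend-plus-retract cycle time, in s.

t ≈ 3.98 s

Cap-side area A_cap = π/4 × (136 mm)² = 14530 mm^2
Rod-side annular area A_ann = π/4 × (136² − 82.2²) = 9220 mm^2
t_ext = A_cap·L/Q = 2.437 s
t_ret = A_ann·L/Q = 1.547 s
t_cycle = t_ext + t_ret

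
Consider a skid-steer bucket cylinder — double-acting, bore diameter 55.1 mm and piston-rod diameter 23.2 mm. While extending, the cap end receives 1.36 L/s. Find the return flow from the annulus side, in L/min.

Q_out ≈ 67.1 L/min

Cap-side area A_cap = π/4 × (55.1 mm)² = 2384 mm^2
Rod-side annular area A_ann = π/4 × (55.1² − 23.2²) = 1962 mm^2
Piston speed v = Q_in/A_cap; rod-end outflow Q_out = v × A_ann = Q_in × A_ann/A_cap.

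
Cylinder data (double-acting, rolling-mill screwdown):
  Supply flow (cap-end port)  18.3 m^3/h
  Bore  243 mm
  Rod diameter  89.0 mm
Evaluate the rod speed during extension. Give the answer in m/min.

Cap-side area A_cap = π/4 × (243 mm)² = 46380 mm^2
v = Q / A

v ≈ 6.58 m/min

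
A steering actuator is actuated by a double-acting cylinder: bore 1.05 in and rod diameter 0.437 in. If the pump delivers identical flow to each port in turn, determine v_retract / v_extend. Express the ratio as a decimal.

v_ret/v_ext ≈ 1.21

Cap-side area A_cap = π/4 × (1.05 in)² = 0.8659 in^2
Rod-side annular area A_ann = π/4 × (1.05² − 0.437²) = 0.7159 in^2
For equal Q, v ∝ 1/A, so v_ret/v_ext = A_cap/A_ann.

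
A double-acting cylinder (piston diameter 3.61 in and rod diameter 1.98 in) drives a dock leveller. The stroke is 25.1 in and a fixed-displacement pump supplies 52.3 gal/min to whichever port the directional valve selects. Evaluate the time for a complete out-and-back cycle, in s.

Cap-side area A_cap = π/4 × (3.61 in)² = 10.24 in^2
Rod-side annular area A_ann = π/4 × (3.61² − 1.98²) = 7.156 in^2
t_ext = A_cap·L/Q = 1.276 s
t_ret = A_ann·L/Q = 0.8921 s
t_cycle = t_ext + t_ret

t ≈ 2.17 s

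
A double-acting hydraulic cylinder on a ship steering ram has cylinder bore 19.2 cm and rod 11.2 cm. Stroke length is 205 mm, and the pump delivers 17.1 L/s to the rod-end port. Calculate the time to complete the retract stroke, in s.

t ≈ 0.229 s

Rod-side annular area A_ann = π/4 × (19.2² − 11.2²) = 191.0 cm^2
Swept volume V = A × L; t = V / Q = A·L / Q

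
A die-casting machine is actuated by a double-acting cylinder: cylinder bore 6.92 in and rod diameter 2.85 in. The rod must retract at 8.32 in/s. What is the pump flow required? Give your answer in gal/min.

Q ≈ 67.5 gal/min

Rod-side annular area A_ann = π/4 × (6.92² − 2.85²) = 31.23 in^2
Q = A × v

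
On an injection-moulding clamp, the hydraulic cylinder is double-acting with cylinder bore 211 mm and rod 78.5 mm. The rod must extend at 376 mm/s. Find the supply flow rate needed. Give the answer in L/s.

Q ≈ 13.1 L/s

Cap-side area A_cap = π/4 × (211 mm)² = 34970 mm^2
Q = A × v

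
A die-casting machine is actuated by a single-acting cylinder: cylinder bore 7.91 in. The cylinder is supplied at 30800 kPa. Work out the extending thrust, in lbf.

Cap-side area A_cap = π/4 × (7.91 in)² = 49.14 in^2
F = P × A_cap = 30800 kPa × A_cap

F ≈ 2.20e5 lbf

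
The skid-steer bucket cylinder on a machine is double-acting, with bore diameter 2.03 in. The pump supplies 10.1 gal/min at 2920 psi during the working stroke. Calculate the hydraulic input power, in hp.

W ≈ 17.2 hp

Hydraulic power = P × Q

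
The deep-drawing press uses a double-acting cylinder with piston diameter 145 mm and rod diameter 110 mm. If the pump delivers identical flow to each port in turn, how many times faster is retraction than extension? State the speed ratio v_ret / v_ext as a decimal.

Cap-side area A_cap = π/4 × (145 mm)² = 16510 mm^2
Rod-side annular area A_ann = π/4 × (145² − 110²) = 7010 mm^2
For equal Q, v ∝ 1/A, so v_ret/v_ext = A_cap/A_ann.

v_ret/v_ext ≈ 2.36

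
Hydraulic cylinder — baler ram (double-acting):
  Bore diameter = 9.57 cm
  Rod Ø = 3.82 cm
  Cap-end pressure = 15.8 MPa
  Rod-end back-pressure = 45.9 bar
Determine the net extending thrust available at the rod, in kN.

Cap-side area A_cap = π/4 × (9.57 cm)² = 71.93 cm^2
Rod-side annular area A_ann = π/4 × (9.57² − 3.82²) = 60.47 cm^2
Net thrust = P_cap·A_cap − P_rod·A_ann = 113.7 kN − 27.76 kN

F ≈ 85.9 kN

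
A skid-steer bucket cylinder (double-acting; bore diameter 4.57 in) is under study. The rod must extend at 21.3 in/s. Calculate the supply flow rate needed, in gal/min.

Q ≈ 90.7 gal/min

Cap-side area A_cap = π/4 × (4.57 in)² = 16.40 in^2
Q = A × v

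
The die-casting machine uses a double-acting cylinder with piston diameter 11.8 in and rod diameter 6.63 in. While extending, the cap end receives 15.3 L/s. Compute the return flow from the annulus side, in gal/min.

Q_out ≈ 166 gal/min

Cap-side area A_cap = π/4 × (11.8 in)² = 109.4 in^2
Rod-side annular area A_ann = π/4 × (11.8² − 6.63²) = 74.84 in^2
Piston speed v = Q_in/A_cap; rod-end outflow Q_out = v × A_ann = Q_in × A_ann/A_cap.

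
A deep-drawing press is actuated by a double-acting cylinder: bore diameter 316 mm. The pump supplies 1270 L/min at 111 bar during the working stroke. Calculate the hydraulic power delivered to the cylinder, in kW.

Hydraulic power = P × Q

W ≈ 235 kW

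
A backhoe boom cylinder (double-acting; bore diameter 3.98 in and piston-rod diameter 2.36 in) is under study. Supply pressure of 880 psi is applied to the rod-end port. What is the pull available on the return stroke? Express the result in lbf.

Rod-side annular area A_ann = π/4 × (3.98² − 2.36²) = 8.067 in^2
On retraction the pressure acts on the annular area (bore minus rod).
F = P × A_ann

F ≈ 7100 lbf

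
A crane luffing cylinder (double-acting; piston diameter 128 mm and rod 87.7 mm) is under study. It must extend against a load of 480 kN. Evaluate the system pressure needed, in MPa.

Cap-side area A_cap = π/4 × (128 mm)² = 12870 mm^2
P = F / A = 480 kN / A

P ≈ 37.3 MPa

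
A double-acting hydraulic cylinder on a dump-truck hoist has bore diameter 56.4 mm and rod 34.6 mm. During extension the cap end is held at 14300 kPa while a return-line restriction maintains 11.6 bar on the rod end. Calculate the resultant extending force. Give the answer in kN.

F ≈ 33.9 kN

Cap-side area A_cap = π/4 × (56.4 mm)² = 2498 mm^2
Rod-side annular area A_ann = π/4 × (56.4² − 34.6²) = 1558 mm^2
Net thrust = P_cap·A_cap − P_rod·A_ann = 35.73 kN − 1.807 kN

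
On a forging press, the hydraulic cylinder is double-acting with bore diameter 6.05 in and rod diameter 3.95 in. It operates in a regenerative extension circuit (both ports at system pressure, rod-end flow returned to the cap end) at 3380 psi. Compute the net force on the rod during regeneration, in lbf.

F ≈ 41400 lbf

With equal pressure on both faces, forces on the annular region cancel; the net push is pressure × rod cross-section.
Rod cross-section A_rod = π/4 × (3.95 in)² = 12.25 in^2
F = P × A_rod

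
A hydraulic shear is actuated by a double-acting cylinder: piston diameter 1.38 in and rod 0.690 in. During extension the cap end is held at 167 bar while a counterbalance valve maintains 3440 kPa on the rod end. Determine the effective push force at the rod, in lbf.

Cap-side area A_cap = π/4 × (1.38 in)² = 1.496 in^2
Rod-side annular area A_ann = π/4 × (1.38² − 0.690²) = 1.122 in^2
Net thrust = P_cap·A_cap − P_rod·A_ann = 3623 lbf − 559.7 lbf

F ≈ 3060 lbf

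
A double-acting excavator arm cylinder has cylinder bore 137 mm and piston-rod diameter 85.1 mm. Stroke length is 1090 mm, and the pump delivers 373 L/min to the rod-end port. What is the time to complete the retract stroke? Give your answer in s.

Rod-side annular area A_ann = π/4 × (137² − 85.1²) = 9053 mm^2
Swept volume V = A × L; t = V / Q = A·L / Q

t ≈ 1.59 s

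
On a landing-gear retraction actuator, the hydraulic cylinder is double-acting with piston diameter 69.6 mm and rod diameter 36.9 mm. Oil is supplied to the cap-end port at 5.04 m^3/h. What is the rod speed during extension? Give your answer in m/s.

Cap-side area A_cap = π/4 × (69.6 mm)² = 3805 mm^2
v = Q / A

v ≈ 0.368 m/s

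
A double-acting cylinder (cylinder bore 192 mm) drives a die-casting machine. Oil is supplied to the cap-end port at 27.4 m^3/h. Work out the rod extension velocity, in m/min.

v ≈ 15.8 m/min

Cap-side area A_cap = π/4 × (192 mm)² = 28950 mm^2
v = Q / A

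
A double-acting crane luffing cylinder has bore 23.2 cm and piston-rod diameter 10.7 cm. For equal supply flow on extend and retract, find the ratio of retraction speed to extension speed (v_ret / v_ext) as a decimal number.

v_ret/v_ext ≈ 1.27

Cap-side area A_cap = π/4 × (23.2 cm)² = 422.7 cm^2
Rod-side annular area A_ann = π/4 × (23.2² − 10.7²) = 332.8 cm^2
For equal Q, v ∝ 1/A, so v_ret/v_ext = A_cap/A_ann.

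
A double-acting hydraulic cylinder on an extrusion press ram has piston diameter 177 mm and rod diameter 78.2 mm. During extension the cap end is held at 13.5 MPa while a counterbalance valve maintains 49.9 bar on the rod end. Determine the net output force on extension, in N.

Cap-side area A_cap = π/4 × (177 mm)² = 24610 mm^2
Rod-side annular area A_ann = π/4 × (177² − 78.2²) = 19800 mm^2
Net thrust = P_cap·A_cap − P_rod·A_ann = 3.322e5 N − 98820 N

F ≈ 2.33e5 N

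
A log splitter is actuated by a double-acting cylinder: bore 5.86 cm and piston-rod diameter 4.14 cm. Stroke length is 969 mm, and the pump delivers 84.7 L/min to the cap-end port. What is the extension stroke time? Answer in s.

Cap-side area A_cap = π/4 × (5.86 cm)² = 26.97 cm^2
Swept volume V = A × L; t = V / Q = A·L / Q

t ≈ 1.85 s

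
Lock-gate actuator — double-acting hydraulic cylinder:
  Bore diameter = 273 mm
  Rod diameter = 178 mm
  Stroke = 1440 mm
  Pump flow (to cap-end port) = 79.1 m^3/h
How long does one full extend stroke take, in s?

t ≈ 3.84 s

Cap-side area A_cap = π/4 × (273 mm)² = 58530 mm^2
Swept volume V = A × L; t = V / Q = A·L / Q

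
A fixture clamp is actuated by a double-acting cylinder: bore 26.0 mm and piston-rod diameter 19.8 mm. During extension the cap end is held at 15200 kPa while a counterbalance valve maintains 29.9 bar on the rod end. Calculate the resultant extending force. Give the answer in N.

F ≈ 7400 N

Cap-side area A_cap = π/4 × (26.0 mm)² = 530.9 mm^2
Rod-side annular area A_ann = π/4 × (26.0² − 19.8²) = 223.0 mm^2
Net thrust = P_cap·A_cap − P_rod·A_ann = 8070 N − 666.8 N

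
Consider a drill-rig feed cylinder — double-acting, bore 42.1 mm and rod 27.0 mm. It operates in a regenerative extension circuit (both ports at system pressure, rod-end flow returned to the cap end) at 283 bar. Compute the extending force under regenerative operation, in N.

With equal pressure on both faces, forces on the annular region cancel; the net push is pressure × rod cross-section.
Rod cross-section A_rod = π/4 × (27.0 mm)² = 572.6 mm^2
F = P × A_rod

F ≈ 16200 N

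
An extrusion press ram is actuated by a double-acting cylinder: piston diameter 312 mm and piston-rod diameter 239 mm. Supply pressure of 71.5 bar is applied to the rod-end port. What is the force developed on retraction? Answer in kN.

F ≈ 226 kN

Rod-side annular area A_ann = π/4 × (312² − 239²) = 31590 mm^2
On retraction the pressure acts on the annular area (bore minus rod).
F = P × A_ann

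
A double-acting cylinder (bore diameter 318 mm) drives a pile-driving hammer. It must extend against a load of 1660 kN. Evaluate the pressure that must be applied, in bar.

P ≈ 209 bar

Cap-side area A_cap = π/4 × (318 mm)² = 79420 mm^2
P = F / A = 1660 kN / A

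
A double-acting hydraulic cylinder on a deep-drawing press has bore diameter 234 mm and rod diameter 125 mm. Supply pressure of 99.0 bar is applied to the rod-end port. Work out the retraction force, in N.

Rod-side annular area A_ann = π/4 × (234² − 125²) = 30730 mm^2
On retraction the pressure acts on the annular area (bore minus rod).
F = P × A_ann

F ≈ 3.04e5 N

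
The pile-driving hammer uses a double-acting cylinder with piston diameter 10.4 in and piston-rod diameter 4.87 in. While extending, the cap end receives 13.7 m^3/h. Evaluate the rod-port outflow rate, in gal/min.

Q_out ≈ 47.1 gal/min

Cap-side area A_cap = π/4 × (10.4 in)² = 84.95 in^2
Rod-side annular area A_ann = π/4 × (10.4² − 4.87²) = 66.32 in^2
Piston speed v = Q_in/A_cap; rod-end outflow Q_out = v × A_ann = Q_in × A_ann/A_cap.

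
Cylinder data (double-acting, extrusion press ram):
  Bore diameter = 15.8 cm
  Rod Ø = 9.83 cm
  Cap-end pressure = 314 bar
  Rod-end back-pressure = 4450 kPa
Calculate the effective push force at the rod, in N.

Cap-side area A_cap = π/4 × (15.8 cm)² = 196.1 cm^2
Rod-side annular area A_ann = π/4 × (15.8² − 9.83²) = 120.2 cm^2
Net thrust = P_cap·A_cap − P_rod·A_ann = 6.156e5 N − 53480 N

F ≈ 5.62e5 N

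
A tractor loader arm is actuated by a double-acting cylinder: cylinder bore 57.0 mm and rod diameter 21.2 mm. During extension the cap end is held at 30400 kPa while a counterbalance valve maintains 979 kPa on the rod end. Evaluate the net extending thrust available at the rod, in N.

Cap-side area A_cap = π/4 × (57.0 mm)² = 2552 mm^2
Rod-side annular area A_ann = π/4 × (57.0² − 21.2²) = 2199 mm^2
Net thrust = P_cap·A_cap − P_rod·A_ann = 77570 N − 2153 N

F ≈ 75400 N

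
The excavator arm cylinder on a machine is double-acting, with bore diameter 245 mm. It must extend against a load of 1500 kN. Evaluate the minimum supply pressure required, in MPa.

P ≈ 31.8 MPa

Cap-side area A_cap = π/4 × (245 mm)² = 47140 mm^2
P = F / A = 1500 kN / A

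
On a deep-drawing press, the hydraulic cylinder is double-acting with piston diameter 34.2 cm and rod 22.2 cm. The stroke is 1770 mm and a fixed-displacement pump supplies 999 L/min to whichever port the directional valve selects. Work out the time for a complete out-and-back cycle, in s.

t ≈ 15.4 s

Cap-side area A_cap = π/4 × (34.2 cm)² = 918.6 cm^2
Rod-side annular area A_ann = π/4 × (34.2² − 22.2²) = 531.6 cm^2
t_ext = A_cap·L/Q = 9.766 s
t_ret = A_ann·L/Q = 5.651 s
t_cycle = t_ext + t_ret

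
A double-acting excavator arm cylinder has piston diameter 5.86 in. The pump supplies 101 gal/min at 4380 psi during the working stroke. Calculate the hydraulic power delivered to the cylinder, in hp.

Hydraulic power = P × Q

W ≈ 258 hp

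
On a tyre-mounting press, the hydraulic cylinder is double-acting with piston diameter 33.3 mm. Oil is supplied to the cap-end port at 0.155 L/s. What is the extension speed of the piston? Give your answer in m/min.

Cap-side area A_cap = π/4 × (33.3 mm)² = 870.9 mm^2
v = Q / A

v ≈ 10.7 m/min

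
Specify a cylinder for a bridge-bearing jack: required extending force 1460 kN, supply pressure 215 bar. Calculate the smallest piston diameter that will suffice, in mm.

D ≈ 294 mm

Extension force acts on the full piston face: F = P × (π/4)D².
D = √(4F / (πP)) = √(4 × 1460 kN / (π × 215 bar))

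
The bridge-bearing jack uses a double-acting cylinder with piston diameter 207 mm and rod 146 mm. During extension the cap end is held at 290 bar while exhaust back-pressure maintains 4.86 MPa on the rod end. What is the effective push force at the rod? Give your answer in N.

Cap-side area A_cap = π/4 × (207 mm)² = 33650 mm^2
Rod-side annular area A_ann = π/4 × (207² − 146²) = 16910 mm^2
Net thrust = P_cap·A_cap − P_rod·A_ann = 9.760e5 N − 82190 N

F ≈ 8.94e5 N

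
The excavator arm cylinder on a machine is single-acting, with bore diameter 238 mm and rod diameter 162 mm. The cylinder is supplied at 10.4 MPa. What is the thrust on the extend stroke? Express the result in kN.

Cap-side area A_cap = π/4 × (238 mm)² = 44490 mm^2
F = P × A_cap = 10.4 MPa × A_cap

F ≈ 463 kN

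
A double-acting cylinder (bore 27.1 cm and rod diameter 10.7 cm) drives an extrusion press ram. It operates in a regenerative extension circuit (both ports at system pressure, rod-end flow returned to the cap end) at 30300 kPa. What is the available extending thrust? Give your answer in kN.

With equal pressure on both faces, forces on the annular region cancel; the net push is pressure × rod cross-section.
Rod cross-section A_rod = π/4 × (10.7 cm)² = 89.92 cm^2
F = P × A_rod

F ≈ 272 kN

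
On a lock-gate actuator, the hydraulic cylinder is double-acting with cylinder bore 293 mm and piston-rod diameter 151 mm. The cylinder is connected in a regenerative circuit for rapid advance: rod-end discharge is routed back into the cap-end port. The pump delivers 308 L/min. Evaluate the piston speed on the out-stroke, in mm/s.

v ≈ 287 mm/s

In regeneration the rod-end outflow joins the pump flow into the cap end, so the net volume the pump must supply per unit advance equals the rod cross-section area.
Rod cross-section A_rod = π/4 × (151 mm)² = 17910 mm^2
v = Q_pump / A_rod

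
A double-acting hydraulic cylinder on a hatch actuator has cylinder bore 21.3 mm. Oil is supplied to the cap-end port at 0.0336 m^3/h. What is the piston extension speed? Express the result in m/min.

v ≈ 1.57 m/min

Cap-side area A_cap = π/4 × (21.3 mm)² = 356.3 mm^2
v = Q / A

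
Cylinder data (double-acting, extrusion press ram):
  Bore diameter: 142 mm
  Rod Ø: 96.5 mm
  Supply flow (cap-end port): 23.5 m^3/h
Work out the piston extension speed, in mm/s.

v ≈ 412 mm/s

Cap-side area A_cap = π/4 × (142 mm)² = 15840 mm^2
v = Q / A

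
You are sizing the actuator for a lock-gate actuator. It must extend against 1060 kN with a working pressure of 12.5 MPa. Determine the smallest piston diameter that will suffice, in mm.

D ≈ 329 mm

Extension force acts on the full piston face: F = P × (π/4)D².
D = √(4F / (πP)) = √(4 × 1060 kN / (π × 12.5 MPa))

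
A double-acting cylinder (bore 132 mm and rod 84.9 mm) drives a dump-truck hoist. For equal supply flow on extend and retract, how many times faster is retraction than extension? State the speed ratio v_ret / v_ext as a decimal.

Cap-side area A_cap = π/4 × (132 mm)² = 13680 mm^2
Rod-side annular area A_ann = π/4 × (132² − 84.9²) = 8024 mm^2
For equal Q, v ∝ 1/A, so v_ret/v_ext = A_cap/A_ann.

v_ret/v_ext ≈ 1.71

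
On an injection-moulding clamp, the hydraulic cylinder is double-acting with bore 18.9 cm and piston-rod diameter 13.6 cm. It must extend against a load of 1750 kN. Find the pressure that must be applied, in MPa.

P ≈ 62.4 MPa

Cap-side area A_cap = π/4 × (18.9 cm)² = 280.6 cm^2
P = F / A = 1750 kN / A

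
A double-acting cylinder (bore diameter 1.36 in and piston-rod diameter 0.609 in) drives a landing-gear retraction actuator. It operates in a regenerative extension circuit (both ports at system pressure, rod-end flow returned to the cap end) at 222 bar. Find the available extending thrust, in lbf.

F ≈ 938 lbf

With equal pressure on both faces, forces on the annular region cancel; the net push is pressure × rod cross-section.
Rod cross-section A_rod = π/4 × (0.609 in)² = 0.2913 in^2
F = P × A_rod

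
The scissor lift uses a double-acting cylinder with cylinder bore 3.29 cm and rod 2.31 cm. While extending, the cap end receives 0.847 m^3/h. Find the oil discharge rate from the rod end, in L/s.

Cap-side area A_cap = π/4 × (3.29 cm)² = 8.501 cm^2
Rod-side annular area A_ann = π/4 × (3.29² − 2.31²) = 4.310 cm^2
Piston speed v = Q_in/A_cap; rod-end outflow Q_out = v × A_ann = Q_in × A_ann/A_cap.

Q_out ≈ 0.119 L/s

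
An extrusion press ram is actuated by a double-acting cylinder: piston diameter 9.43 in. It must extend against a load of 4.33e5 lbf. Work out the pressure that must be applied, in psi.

P ≈ 6200 psi

Cap-side area A_cap = π/4 × (9.43 in)² = 69.84 in^2
P = F / A = 4.33e5 lbf / A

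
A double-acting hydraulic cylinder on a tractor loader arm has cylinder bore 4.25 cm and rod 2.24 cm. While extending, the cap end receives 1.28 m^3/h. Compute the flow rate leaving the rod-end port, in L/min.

Cap-side area A_cap = π/4 × (4.25 cm)² = 14.19 cm^2
Rod-side annular area A_ann = π/4 × (4.25² − 2.24²) = 10.25 cm^2
Piston speed v = Q_in/A_cap; rod-end outflow Q_out = v × A_ann = Q_in × A_ann/A_cap.

Q_out ≈ 15.4 L/min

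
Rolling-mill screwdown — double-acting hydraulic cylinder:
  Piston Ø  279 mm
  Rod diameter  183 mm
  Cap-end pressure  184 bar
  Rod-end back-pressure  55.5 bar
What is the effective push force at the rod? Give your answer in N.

Cap-side area A_cap = π/4 × (279 mm)² = 61140 mm^2
Rod-side annular area A_ann = π/4 × (279² − 183²) = 34830 mm^2
Net thrust = P_cap·A_cap − P_rod·A_ann = 1.125e6 N − 1.933e5 N

F ≈ 9.32e5 N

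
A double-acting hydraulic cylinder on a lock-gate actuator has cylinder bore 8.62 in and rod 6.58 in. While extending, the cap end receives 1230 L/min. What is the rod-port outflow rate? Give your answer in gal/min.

Cap-side area A_cap = π/4 × (8.62 in)² = 58.36 in^2
Rod-side annular area A_ann = π/4 × (8.62² − 6.58²) = 24.35 in^2
Piston speed v = Q_in/A_cap; rod-end outflow Q_out = v × A_ann = Q_in × A_ann/A_cap.

Q_out ≈ 136 gal/min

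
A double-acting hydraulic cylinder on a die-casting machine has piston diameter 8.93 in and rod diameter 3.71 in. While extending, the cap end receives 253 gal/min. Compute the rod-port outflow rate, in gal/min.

Cap-side area A_cap = π/4 × (8.93 in)² = 62.63 in^2
Rod-side annular area A_ann = π/4 × (8.93² − 3.71²) = 51.82 in^2
Piston speed v = Q_in/A_cap; rod-end outflow Q_out = v × A_ann = Q_in × A_ann/A_cap.

Q_out ≈ 209 gal/min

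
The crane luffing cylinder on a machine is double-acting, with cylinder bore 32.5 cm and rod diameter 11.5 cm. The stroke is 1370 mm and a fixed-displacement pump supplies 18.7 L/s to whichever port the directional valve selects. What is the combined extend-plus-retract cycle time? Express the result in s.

t ≈ 11.4 s

Cap-side area A_cap = π/4 × (32.5 cm)² = 829.6 cm^2
Rod-side annular area A_ann = π/4 × (32.5² − 11.5²) = 725.7 cm^2
t_ext = A_cap·L/Q = 6.078 s
t_ret = A_ann·L/Q = 5.317 s
t_cycle = t_ext + t_ret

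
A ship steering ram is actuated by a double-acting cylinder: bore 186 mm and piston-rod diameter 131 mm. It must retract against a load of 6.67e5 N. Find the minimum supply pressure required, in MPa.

P ≈ 48.7 MPa

Rod-side annular area A_ann = π/4 × (186² − 131²) = 13690 mm^2
Retraction: pressure acts on the annular area.
P = F / A = 6.67e5 N / A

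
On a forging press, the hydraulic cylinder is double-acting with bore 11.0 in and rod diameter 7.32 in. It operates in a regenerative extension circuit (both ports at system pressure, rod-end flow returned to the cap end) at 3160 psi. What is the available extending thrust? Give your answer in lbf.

F ≈ 1.33e5 lbf

With equal pressure on both faces, forces on the annular region cancel; the net push is pressure × rod cross-section.
Rod cross-section A_rod = π/4 × (7.32 in)² = 42.08 in^2
F = P × A_rod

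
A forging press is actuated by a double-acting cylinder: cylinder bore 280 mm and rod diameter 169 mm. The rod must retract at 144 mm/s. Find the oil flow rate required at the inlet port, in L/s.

Rod-side annular area A_ann = π/4 × (280² − 169²) = 39140 mm^2
Q = A × v

Q ≈ 5.64 L/s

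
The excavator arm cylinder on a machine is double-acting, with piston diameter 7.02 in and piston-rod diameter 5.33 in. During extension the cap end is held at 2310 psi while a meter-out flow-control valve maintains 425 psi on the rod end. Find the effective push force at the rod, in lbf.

F ≈ 82400 lbf

Cap-side area A_cap = π/4 × (7.02 in)² = 38.70 in^2
Rod-side annular area A_ann = π/4 × (7.02² − 5.33²) = 16.39 in^2
Net thrust = P_cap·A_cap − P_rod·A_ann = 89410 lbf − 6967 lbf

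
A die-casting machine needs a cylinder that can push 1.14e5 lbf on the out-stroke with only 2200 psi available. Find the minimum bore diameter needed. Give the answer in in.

Extension force acts on the full piston face: F = P × (π/4)D².
D = √(4F / (πP)) = √(4 × 1.14e5 lbf / (π × 2200 psi))

D ≈ 8.12 in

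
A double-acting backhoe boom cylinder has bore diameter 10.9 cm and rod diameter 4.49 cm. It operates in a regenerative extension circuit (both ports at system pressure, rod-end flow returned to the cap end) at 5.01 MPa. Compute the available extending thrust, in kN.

With equal pressure on both faces, forces on the annular region cancel; the net push is pressure × rod cross-section.
Rod cross-section A_rod = π/4 × (4.49 cm)² = 15.83 cm^2
F = P × A_rod

F ≈ 7.93 kN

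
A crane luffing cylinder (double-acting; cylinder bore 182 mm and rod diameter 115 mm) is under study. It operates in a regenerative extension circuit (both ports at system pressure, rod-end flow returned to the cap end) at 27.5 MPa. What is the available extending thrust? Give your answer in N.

With equal pressure on both faces, forces on the annular region cancel; the net push is pressure × rod cross-section.
Rod cross-section A_rod = π/4 × (115 mm)² = 10390 mm^2
F = P × A_rod

F ≈ 2.86e5 N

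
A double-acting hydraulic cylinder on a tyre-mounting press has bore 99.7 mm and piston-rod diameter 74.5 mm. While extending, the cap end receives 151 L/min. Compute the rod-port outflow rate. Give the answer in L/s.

Cap-side area A_cap = π/4 × (99.7 mm)² = 7807 mm^2
Rod-side annular area A_ann = π/4 × (99.7² − 74.5²) = 3448 mm^2
Piston speed v = Q_in/A_cap; rod-end outflow Q_out = v × A_ann = Q_in × A_ann/A_cap.

Q_out ≈ 1.11 L/s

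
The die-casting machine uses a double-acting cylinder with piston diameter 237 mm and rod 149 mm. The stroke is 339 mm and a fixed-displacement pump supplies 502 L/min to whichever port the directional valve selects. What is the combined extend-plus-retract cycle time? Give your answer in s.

Cap-side area A_cap = π/4 × (237 mm)² = 44120 mm^2
Rod-side annular area A_ann = π/4 × (237² − 149²) = 26680 mm^2
t_ext = A_cap·L/Q = 1.787 s
t_ret = A_ann·L/Q = 1.081 s
t_cycle = t_ext + t_ret

t ≈ 2.87 s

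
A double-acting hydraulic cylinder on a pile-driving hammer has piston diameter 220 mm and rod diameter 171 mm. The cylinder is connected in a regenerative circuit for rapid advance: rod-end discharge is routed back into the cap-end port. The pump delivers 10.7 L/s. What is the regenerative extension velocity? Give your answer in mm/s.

v ≈ 466 mm/s

In regeneration the rod-end outflow joins the pump flow into the cap end, so the net volume the pump must supply per unit advance equals the rod cross-section area.
Rod cross-section A_rod = π/4 × (171 mm)² = 22970 mm^2
v = Q_pump / A_rod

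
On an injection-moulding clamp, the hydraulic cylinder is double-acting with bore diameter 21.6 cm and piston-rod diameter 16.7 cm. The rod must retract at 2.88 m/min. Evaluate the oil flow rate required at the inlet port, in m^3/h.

Q ≈ 2.55 m^3/h

Rod-side annular area A_ann = π/4 × (21.6² − 16.7²) = 147.4 cm^2
Q = A × v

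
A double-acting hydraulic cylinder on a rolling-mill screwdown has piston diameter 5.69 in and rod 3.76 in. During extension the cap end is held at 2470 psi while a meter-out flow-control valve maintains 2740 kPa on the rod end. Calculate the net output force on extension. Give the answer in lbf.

F ≈ 57100 lbf

Cap-side area A_cap = π/4 × (5.69 in)² = 25.43 in^2
Rod-side annular area A_ann = π/4 × (5.69² − 3.76²) = 14.32 in^2
Net thrust = P_cap·A_cap − P_rod·A_ann = 62810 lbf − 5693 lbf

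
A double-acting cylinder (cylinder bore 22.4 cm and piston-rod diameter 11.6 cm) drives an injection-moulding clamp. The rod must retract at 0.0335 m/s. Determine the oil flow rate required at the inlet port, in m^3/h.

Rod-side annular area A_ann = π/4 × (22.4² − 11.6²) = 288.4 cm^2
Q = A × v

Q ≈ 3.48 m^3/h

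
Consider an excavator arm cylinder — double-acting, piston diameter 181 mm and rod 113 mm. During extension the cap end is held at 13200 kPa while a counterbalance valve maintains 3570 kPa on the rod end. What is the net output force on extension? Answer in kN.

Cap-side area A_cap = π/4 × (181 mm)² = 25730 mm^2
Rod-side annular area A_ann = π/4 × (181² − 113²) = 15700 mm^2
Net thrust = P_cap·A_cap − P_rod·A_ann = 339.6 kN − 56.05 kN

F ≈ 284 kN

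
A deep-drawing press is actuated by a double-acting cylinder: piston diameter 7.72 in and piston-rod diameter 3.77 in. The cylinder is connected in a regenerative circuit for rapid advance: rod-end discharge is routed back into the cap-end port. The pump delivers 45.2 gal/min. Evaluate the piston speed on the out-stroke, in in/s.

v ≈ 15.6 in/s

In regeneration the rod-end outflow joins the pump flow into the cap end, so the net volume the pump must supply per unit advance equals the rod cross-section area.
Rod cross-section A_rod = π/4 × (3.77 in)² = 11.16 in^2
v = Q_pump / A_rod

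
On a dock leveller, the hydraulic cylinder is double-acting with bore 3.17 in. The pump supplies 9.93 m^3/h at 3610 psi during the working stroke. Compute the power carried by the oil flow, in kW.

W ≈ 68.7 kW

Hydraulic power = P × Q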